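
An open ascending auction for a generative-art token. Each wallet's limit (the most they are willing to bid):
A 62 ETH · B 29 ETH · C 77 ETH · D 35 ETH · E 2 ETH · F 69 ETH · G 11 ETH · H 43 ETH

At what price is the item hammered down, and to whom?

Limits ranked: 77 (C) > 69 (F) > 62 (A) > 43 (H) > 35 (D) > 29 (B) > …
Once the price passes 69 ETH, only C is left; the hammer falls at F's limit of 69 ETH.

C wins at 69 ETH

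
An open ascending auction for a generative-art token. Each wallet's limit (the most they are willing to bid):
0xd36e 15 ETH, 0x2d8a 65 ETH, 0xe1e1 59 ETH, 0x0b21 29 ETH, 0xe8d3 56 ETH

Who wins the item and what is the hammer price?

0x2d8a wins at 59 ETH

Ascending (English) auction: the price rises until one bidder remains; the winner pays the price at which the last rival dropped out.
Sorting limits: 65 (0x2d8a) > 59 (0xe1e1) > 56 (0xe8d3) > 29 (0x0b21) > 15 (0xd36e)
Bidding ends when 0xe1e1 exits at 59 ETH; 0x2d8a takes it.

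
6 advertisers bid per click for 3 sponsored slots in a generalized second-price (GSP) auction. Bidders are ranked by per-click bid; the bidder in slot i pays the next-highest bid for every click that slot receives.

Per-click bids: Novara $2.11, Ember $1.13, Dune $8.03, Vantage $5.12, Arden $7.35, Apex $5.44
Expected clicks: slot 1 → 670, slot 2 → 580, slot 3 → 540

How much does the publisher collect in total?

Total revenue: $10844.50

Per-click bids in order: $8.03 (Dune) > $7.35 (Arden) > $5.44 (Apex) > $5.12 (Vantage) > …
Slot 1: Dune pays $7.35 × 670 = $4924.50
Slot 2: Arden pays $5.44 × 580 = $3155.20
Slot 3: Apex pays $5.12 × 540 = $2764.80
Total = $10844.50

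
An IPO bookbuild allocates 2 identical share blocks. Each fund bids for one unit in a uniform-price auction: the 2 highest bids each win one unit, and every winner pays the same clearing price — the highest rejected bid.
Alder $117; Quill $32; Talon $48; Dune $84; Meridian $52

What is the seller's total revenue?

Total revenue: $104

Sorting: 117 (Alder), 84 (Dune), 52 (Meridian), 48 (Talon), …
Top 2: Alder, Dune.
Highest unsuccessful bid: $52 → clearing price.
Total revenue = 2 × $52 = $104.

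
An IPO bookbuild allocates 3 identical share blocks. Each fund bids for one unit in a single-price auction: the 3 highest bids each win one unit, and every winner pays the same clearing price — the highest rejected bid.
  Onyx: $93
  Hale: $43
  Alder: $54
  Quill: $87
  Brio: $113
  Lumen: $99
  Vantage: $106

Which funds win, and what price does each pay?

Bids ranked high→low: 113 (Brio), 106 (Vantage), 99 (Lumen), 93 (Onyx), 87 (Quill), …
The 3 highest are Brio, Vantage, Lumen.
First losing bid is Onyx's $93, which sets the uniform price.

Brio, Vantage, Lumen; each pays $93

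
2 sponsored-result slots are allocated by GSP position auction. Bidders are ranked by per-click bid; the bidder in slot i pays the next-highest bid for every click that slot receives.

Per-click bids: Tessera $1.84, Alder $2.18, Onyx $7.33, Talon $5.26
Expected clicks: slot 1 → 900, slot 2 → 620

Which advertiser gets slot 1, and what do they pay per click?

Onyx; $5.26 per click

Ranked by bid: $7.33 (Onyx) > $5.26 (Talon) > $2.18 (Alder) > …
Slot 1 goes to the first-ranked bidder, Onyx, who pays the next bid down: $5.26/click.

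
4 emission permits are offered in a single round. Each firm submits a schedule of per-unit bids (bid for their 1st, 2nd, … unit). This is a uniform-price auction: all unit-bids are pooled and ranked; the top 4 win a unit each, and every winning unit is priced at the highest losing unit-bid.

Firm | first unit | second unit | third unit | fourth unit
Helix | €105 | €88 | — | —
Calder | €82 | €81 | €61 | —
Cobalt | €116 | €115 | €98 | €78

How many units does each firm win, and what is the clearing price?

Merging the schedules and taking the best 4: 116 (Cobalt-1), 115 (Cobalt-2), 105 (Helix-1), 98 (Cobalt-3)
The (k+1)-th unit-bid is €88.
Allocation: Cobalt 3, Helix 1.

Cobalt 3, Helix 1; clearing price €88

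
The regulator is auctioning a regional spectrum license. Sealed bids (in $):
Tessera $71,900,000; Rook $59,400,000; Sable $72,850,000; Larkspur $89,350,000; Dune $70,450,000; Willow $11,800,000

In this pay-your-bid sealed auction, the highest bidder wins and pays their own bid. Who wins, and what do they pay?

Larkspur pays $89,350,000

Rule: the highest bidder wins and pays their own bid.
Bids in order: 89,350,000 (Larkspur) > 72,850,000 (Sable) > 71,900,000 (Tessera) > 70,450,000 (Dune) > 59,400,000 (Rook) > 11,800,000 (Willow)
Larkspur is highest → pays own bid, $89,350,000.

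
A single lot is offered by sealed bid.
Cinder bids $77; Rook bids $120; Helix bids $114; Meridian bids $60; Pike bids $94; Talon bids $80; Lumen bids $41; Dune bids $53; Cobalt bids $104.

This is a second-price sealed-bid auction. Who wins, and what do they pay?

Bids ranked: 120 (Rook) > 114 (Helix) > 104 (Cobalt) > 94 (Pike) > 80 (Talon) > 77 (Cinder) > …
Rook is highest; pays the second-highest bid, $114.

Rook pays $114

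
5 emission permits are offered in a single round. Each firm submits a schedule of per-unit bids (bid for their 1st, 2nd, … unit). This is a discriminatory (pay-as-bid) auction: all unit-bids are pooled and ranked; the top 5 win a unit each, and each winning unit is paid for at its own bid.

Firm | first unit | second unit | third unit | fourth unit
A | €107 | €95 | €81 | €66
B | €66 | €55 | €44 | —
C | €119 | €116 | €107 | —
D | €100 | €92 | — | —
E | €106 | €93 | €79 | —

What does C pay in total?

C pays €342

Merging the schedules and taking the best 5: 119 (C-1), 116 (C-2), 107 (A-1), 107 (C-3), 106 (E-1)
Next rejected bid: €100 (not a price — pay-as-bid).
C's winning unit-bids: 119 + 116 + 107 = €342.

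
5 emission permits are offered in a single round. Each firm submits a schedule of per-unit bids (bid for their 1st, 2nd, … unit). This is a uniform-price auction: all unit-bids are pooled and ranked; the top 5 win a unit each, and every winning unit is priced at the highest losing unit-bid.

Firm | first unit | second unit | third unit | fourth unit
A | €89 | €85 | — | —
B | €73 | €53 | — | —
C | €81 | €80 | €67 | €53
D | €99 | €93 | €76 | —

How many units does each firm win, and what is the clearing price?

All unit-bids, highest first — top 5: 99 (D-1), 93 (D-2), 89 (A-1), 85 (A-2), 81 (C-1)
First bid not allocated: €80.
Allocation: A 2, C 1, D 2.

A 2, C 1, D 2; clearing price €80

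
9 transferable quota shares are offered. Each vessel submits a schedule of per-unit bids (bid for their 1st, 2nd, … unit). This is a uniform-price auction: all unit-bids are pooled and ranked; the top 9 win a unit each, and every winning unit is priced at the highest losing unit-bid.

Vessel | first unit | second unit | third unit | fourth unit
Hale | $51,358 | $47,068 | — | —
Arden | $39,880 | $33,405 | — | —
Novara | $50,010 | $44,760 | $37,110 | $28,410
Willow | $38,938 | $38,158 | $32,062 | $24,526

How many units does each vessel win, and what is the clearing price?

Arden 2, Hale 2, Novara 3, Willow 2; clearing price $32,062

Merging the schedules and taking the best 9: 51,358 (Hale-1), 50,010 (Novara-1), 47,068 (Hale-2), 44,760 (Novara-2), 39,880 (Arden-1), 38,938 (Willow-1), 38,158 (Willow-2), 37,110 (Novara-3), 33,405 (Arden-2)
The (k+1)-th unit-bid is $32,062.
Allocation: Arden 2, Hale 2, Novara 3, Willow 2.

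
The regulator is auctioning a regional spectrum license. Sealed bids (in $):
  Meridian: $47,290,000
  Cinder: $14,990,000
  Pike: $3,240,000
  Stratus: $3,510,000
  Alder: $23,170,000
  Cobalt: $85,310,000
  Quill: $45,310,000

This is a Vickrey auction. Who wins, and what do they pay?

Vickrey auction: the highest bidder wins and pays the second-highest bid.
Bids ranked: 85,310,000 (Cobalt) > 47,290,000 (Meridian) > 45,310,000 (Quill) > 23,170,000 (Alder) > 14,990,000 (Cinder) > 3,510,000 (Stratus) > …
Cobalt wins with the highest bid; price is set by the runner-up at $47,290,000.

Cobalt pays $47,290,000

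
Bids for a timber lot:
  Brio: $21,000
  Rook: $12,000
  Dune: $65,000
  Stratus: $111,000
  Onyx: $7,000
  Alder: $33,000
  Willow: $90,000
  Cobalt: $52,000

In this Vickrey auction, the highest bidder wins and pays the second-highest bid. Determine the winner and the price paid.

Vickrey auction: the highest bidder wins and pays the second-highest bid.
Sorting bids: 111,000 (Stratus) > 90,000 (Willow) > 65,000 (Dune) > 52,000 (Cobalt) > 33,000 (Alder) > 21,000 (Brio) > …
Stratus wins with the highest bid; price is set by the runner-up at $90,000.

Stratus pays $90,000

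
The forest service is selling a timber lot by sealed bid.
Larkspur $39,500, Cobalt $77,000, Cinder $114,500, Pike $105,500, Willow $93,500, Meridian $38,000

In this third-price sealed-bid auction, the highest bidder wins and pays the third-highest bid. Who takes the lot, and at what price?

Cinder pays $93,500

Third-price sealed-bid auction: the highest bidder wins and pays the third-highest bid.
Bids in order: 114,500 (Cinder) > 105,500 (Pike) > 93,500 (Willow) > 77,000 (Cobalt) > 39,500 (Larkspur) > 38,000 (Meridian)
Cinder wins; payment is bid #3 in the ranking = $93,500.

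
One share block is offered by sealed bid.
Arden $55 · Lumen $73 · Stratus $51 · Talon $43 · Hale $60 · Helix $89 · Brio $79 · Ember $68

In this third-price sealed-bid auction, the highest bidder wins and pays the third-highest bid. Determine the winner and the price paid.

Rule: the highest bidder wins and pays the third-highest bid.
Sorting bids: 89 (Helix) > 79 (Brio) > 73 (Lumen) > 68 (Ember) > 60 (Hale) > 55 (Arden) > …
Helix is highest; pays the third-highest bid, $73.

Helix pays $73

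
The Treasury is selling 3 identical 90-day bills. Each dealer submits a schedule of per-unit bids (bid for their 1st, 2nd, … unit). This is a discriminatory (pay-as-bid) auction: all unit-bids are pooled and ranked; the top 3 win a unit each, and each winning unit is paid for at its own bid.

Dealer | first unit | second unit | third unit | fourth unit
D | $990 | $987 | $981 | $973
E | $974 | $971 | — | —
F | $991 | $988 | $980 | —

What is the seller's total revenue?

Total revenue: $2,969

All unit-bids, highest first — top 3: 991 (F-1), 990 (D-1), 988 (F-2)
Next rejected bid: $987 (not a price — pay-as-bid).
Each winning unit pays its own bid.
Revenue = 991 + 990 + 988 = $2,969.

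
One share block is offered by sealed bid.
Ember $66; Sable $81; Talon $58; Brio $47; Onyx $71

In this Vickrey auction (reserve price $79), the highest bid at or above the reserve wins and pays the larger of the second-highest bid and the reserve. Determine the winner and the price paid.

Sable pays $79

Bids in order: 81 (Sable) > 71 (Onyx) > 66 (Ember) > 58 (Talon) > 47 (Brio)
Highest eligible bid: Sable at $81.
Second-highest bid $71 is below the reserve $79, so the reserve binds → payment $79.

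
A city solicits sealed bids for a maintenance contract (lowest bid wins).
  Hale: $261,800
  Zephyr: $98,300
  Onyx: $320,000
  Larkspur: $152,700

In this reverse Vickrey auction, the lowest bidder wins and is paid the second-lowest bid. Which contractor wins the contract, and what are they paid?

Zephyr is paid $152,700

Reverse Vickrey auction: the lowest bidder wins and is paid the second-lowest bid.
Sorting bids: 98,300 (Zephyr) < 152,700 (Larkspur) < 261,800 (Hale) < 320,000 (Onyx)
Zephyr wins with the lowest bid; price is set by the runner-up at $152,700.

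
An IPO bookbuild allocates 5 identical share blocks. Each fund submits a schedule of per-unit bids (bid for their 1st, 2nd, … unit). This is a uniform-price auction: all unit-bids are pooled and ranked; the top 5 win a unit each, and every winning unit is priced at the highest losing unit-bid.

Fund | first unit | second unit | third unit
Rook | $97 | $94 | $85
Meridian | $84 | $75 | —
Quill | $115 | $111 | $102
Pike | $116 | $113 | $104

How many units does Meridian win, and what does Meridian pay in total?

Meridian: 0 units, pays $0

All unit-bids, highest first — top 5: 116 (Pike-1), 115 (Quill-1), 113 (Pike-2), 111 (Quill-2), 104 (Pike-3)
The (k+1)-th unit-bid is $102.
Meridian wins 0 unit(s) at $102 each.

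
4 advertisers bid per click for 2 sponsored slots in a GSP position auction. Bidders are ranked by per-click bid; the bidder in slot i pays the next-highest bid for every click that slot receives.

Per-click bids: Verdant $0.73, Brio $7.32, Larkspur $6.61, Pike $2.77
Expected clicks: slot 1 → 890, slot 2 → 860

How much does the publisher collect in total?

Per-click bids in order: $7.32 (Brio) > $6.61 (Larkspur) > $2.77 (Pike) > …
Slot 1: Brio pays $6.61 × 890 = $5882.90
Slot 2: Larkspur pays $2.77 × 860 = $2382.20
Total = $8265.10

Total revenue: $8265.10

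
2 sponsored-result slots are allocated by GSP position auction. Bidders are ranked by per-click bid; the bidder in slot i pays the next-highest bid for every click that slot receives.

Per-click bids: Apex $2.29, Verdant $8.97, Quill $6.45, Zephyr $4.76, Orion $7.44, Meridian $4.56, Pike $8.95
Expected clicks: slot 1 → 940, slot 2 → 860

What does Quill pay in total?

Ranked by bid: $8.97 (Verdant) > $8.95 (Pike) > $7.44 (Orion) > …
Quill ranks below slot 2 → no slot, pays nothing.

Quill pays $0.00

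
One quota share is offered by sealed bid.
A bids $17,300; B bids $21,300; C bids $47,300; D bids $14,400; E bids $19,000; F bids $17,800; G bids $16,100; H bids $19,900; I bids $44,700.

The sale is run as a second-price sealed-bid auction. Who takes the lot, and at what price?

C pays $44,700

Sorting bids: 47,300 (C) > 44,700 (I) > 21,300 (B) > 19,900 (H) > 19,000 (E) > 17,800 (F) > …
C wins with the highest bid; price is set by the runner-up at $44,700.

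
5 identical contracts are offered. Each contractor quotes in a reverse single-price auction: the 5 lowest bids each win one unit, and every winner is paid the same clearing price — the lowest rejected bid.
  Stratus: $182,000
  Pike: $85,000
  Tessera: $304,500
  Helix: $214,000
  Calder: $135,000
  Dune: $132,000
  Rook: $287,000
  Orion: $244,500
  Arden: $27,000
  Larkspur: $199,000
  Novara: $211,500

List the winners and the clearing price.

Arden, Pike, Dune, Calder, Stratus; each is paid $199,000

Bids ranked low→high: 27,000 (Arden), 85,000 (Pike), 132,000 (Dune), 135,000 (Calder), 182,000 (Stratus), 199,000 (Larkspur), 211,500 (Novara), …
The 5 lowest are Arden, Pike, Dune, Calder, Stratus.
Clearing price = lowest rejected bid = $199,000.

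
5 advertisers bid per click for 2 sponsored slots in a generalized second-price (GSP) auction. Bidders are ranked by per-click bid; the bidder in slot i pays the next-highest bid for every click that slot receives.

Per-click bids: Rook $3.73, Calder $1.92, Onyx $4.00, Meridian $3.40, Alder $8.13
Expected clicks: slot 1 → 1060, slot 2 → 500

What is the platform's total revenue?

Total revenue: $6105.00

Ranked by bid: $8.13 (Alder) > $4.00 (Onyx) > $3.73 (Rook) > …
Slot 1: Alder pays $4.00 × 1060 = $4240.00
Slot 2: Onyx pays $3.73 × 500 = $1865.00
Total = $6105.00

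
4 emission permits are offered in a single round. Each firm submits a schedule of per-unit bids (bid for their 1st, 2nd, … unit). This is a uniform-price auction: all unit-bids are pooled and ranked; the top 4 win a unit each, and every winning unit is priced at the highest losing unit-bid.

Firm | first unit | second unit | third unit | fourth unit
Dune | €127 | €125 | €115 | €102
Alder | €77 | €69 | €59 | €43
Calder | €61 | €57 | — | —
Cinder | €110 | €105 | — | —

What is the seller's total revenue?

Merging the schedules and taking the best 4: 127 (Dune-1), 125 (Dune-2), 115 (Dune-3), 110 (Cinder-1)
First bid not allocated: €105.
Allocation: Cinder 1, Dune 3. Every unit priced at €105.
Revenue = 4 × 105 = €420.

Total revenue: €420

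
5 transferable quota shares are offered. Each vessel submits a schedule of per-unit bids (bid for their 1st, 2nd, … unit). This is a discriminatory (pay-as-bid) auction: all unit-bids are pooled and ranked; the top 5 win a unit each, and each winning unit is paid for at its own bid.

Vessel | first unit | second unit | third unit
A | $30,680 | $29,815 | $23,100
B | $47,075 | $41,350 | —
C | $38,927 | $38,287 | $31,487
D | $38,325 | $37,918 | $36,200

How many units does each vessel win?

B 2, C 2, D 1

Merging the schedules and taking the best 5: 47,075 (B-1), 41,350 (B-2), 38,927 (C-1), 38,325 (D-1), 38,287 (C-2)
Next rejected bid: $37,918 (not a price — pay-as-bid).
Allocation: B 2, C 2, D 1.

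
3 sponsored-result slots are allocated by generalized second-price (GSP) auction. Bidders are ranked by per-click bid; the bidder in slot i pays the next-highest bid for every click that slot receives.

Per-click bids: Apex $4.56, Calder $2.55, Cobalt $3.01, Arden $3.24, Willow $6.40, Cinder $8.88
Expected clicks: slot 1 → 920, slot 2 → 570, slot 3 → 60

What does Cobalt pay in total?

Ranked by bid: $8.88 (Cinder) > $6.40 (Willow) > $4.56 (Apex) > $3.24 (Arden) > …
Cobalt ranks below slot 3 → no slot, pays nothing.

Cobalt pays $0.00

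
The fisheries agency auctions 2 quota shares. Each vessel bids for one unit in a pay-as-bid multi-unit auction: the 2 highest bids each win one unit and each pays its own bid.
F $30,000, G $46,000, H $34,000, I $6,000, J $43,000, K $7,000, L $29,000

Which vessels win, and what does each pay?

Ordering the bids: 46,000 (G), 43,000 (J), 34,000 (H), 30,000 (F), …
Winners (2 units): G, J.
Each winner pays its own bid: G $46,000, J $43,000.

G $46,000, J $43,000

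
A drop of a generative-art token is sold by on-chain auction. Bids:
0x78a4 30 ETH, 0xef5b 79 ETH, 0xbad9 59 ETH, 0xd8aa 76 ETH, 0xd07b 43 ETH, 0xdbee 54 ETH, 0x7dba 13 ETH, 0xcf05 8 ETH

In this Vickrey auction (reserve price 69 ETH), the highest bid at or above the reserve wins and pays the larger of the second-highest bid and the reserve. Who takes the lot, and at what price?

Bids in order: 79 (0xef5b) > 76 (0xd8aa) > 59 (0xbad9) > 54 (0xdbee) > 43 (0xd07b) > 30 (0x78a4) > …
0xef5b has the top bid at or above the reserve (79 ETH).
max(second-highest 76 ETH, reserve 69 ETH) = 76 ETH; the reserve does not bind.

0xef5b pays 76 ETH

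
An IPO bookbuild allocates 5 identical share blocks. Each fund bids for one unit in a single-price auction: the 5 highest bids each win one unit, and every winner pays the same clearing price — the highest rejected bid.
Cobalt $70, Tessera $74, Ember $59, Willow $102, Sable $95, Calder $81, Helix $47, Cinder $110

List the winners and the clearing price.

Cinder, Willow, Sable, Calder, Tessera; each pays $70

Bids ranked high→low: 110 (Cinder), 102 (Willow), 95 (Sable), 81 (Calder), 74 (Tessera), 70 (Cobalt), 59 (Ember), …
Top 5: Cinder, Willow, Sable, Calder, Tessera.
First losing bid is Cobalt's $70, which sets the uniform price.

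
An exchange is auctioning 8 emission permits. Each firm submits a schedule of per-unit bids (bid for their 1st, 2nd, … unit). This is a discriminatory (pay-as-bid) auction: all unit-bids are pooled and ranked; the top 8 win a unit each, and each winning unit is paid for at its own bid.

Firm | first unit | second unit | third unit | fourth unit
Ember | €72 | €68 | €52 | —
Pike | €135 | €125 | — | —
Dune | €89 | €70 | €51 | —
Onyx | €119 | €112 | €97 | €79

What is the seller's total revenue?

All unit-bids, highest first — top 8: 135 (Pike-1), 125 (Pike-2), 119 (Onyx-1), 112 (Onyx-2), 97 (Onyx-3), 89 (Dune-1), 79 (Onyx-4), 72 (Ember-1)
Next rejected bid: €70 (not a price — pay-as-bid).
Each winning unit pays its own bid.
Revenue = 135 + 125 + 119 + 112 + 97 + 89 + 79 + 72 = €828.

Total revenue: €828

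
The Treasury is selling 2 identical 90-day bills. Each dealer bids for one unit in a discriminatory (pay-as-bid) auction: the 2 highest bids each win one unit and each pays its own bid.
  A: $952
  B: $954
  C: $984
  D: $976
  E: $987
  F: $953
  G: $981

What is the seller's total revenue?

Total revenue: $1,971

Ordering the bids: 987 (E), 984 (C), 981 (G), 976 (D), …
Top 2: E, C.
Total revenue = 987 + 984 = $1,971.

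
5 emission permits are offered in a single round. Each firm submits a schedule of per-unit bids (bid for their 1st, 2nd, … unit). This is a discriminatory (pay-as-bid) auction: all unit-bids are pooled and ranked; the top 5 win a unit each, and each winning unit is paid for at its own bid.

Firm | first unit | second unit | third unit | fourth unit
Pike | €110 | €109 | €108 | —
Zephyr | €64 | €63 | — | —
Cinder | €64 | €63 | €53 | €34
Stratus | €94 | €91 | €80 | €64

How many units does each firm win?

Pike 3, Stratus 2

Pooled unit-bids ranked (top 5): 110 (Pike-1), 109 (Pike-2), 108 (Pike-3), 94 (Stratus-1), 91 (Stratus-2)
Next rejected bid: €80 (not a price — pay-as-bid).
Allocation: Pike 3, Stratus 2.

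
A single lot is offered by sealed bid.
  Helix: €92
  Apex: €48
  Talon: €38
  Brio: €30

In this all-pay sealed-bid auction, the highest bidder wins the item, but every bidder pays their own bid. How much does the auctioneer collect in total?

Total revenue: €208

Rule: the highest bidder wins the item, but every bidder pays their own bid.
Bids in order: 92 (Helix) > 48 (Apex) > 38 (Talon) > 30 (Brio)
Every bidder forfeits their bid regardless of winning.
Revenue = 92 + 48 + 38 + 30 = €208.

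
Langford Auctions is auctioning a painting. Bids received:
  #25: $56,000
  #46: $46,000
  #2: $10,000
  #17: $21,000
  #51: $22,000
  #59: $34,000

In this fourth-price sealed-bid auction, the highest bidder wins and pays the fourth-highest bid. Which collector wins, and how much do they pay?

Rule: the highest bidder wins and pays the fourth-highest bid.
Bids ranked: 56,000 (#25) > 46,000 (#46) > 34,000 (#59) > 22,000 (#51) > 21,000 (#17) > 10,000 (#2)
#25 wins; payment is bid #4 in the ranking = $22,000.

#25 pays $22,000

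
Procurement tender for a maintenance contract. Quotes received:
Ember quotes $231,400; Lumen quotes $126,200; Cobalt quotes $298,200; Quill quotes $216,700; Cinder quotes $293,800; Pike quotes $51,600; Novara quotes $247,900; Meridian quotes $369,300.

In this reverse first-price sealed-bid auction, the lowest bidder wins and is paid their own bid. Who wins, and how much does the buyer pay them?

Pike is paid $51,600

Bids ranked: 51,600 (Pike) < 126,200 (Lumen) < 216,700 (Quill) < 231,400 (Ember) < 247,900 (Novara) < 293,800 (Cinder) < …
Pike has the lowest bid and is paid exactly that: $51,600.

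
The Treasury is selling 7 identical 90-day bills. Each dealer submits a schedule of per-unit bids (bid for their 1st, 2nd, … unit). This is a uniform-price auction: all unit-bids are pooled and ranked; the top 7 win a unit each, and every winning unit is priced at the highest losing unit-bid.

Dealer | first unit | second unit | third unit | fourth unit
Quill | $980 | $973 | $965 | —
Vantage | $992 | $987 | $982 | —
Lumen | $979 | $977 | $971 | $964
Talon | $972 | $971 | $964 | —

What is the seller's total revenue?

Total revenue: $6,804

Merging the schedules and taking the best 7: 992 (Vantage-1), 987 (Vantage-2), 982 (Vantage-3), 980 (Quill-1), 979 (Lumen-1), 977 (Lumen-2), 973 (Quill-2)
The (k+1)-th unit-bid is $972.
Allocation: Lumen 2, Quill 2, Vantage 3. Every unit priced at $972.
Revenue = 7 × 972 = $6,804.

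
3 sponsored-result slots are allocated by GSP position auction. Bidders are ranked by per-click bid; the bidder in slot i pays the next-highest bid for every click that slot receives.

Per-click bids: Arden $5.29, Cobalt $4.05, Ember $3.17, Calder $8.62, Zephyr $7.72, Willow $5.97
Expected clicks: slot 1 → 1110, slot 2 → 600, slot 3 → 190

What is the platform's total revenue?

Per-click bids in order: $8.62 (Calder) > $7.72 (Zephyr) > $5.97 (Willow) > $5.29 (Arden) > …
Slot 1: Calder pays $7.72 × 1110 = $8569.20
Slot 2: Zephyr pays $5.97 × 600 = $3582.00
Slot 3: Willow pays $5.29 × 190 = $1005.10
Total = $13156.30

Total revenue: $13156.30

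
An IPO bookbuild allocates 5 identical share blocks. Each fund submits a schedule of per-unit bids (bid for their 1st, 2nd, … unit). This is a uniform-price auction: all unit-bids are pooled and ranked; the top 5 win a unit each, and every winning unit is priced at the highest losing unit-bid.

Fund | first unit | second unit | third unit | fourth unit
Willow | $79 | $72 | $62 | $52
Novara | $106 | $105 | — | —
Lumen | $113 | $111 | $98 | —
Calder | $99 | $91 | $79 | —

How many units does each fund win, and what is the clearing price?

Merging the schedules and taking the best 5: 113 (Lumen-1), 111 (Lumen-2), 106 (Novara-1), 105 (Novara-2), 99 (Calder-1)
Highest rejected unit-bid = $98.
Allocation: Calder 1, Lumen 2, Novara 2.

Calder 1, Lumen 2, Novara 2; clearing price $98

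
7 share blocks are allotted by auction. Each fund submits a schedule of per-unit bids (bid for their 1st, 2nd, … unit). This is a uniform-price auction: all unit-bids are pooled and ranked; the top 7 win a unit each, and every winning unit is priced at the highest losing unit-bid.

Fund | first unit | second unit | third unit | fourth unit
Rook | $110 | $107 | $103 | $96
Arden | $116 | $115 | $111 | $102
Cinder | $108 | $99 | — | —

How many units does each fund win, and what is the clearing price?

Merging the schedules and taking the best 7: 116 (Arden-1), 115 (Arden-2), 111 (Arden-3), 110 (Rook-1), 108 (Cinder-1), 107 (Rook-2), 103 (Rook-3)
First bid not allocated: $102.
Allocation: Arden 3, Cinder 1, Rook 3.

Arden 3, Cinder 1, Rook 3; clearing price $102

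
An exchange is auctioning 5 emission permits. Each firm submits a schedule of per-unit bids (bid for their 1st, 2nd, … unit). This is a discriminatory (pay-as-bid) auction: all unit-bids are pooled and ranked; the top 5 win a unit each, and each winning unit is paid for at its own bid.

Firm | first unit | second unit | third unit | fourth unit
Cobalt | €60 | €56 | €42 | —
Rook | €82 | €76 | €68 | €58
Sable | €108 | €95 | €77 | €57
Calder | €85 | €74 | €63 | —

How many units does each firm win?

All unit-bids, highest first — top 5: 108 (Sable-1), 95 (Sable-2), 85 (Calder-1), 82 (Rook-1), 77 (Sable-3)
Next rejected bid: €76 (not a price — pay-as-bid).
Allocation: Calder 1, Rook 1, Sable 3.

Calder 1, Rook 1, Sable 3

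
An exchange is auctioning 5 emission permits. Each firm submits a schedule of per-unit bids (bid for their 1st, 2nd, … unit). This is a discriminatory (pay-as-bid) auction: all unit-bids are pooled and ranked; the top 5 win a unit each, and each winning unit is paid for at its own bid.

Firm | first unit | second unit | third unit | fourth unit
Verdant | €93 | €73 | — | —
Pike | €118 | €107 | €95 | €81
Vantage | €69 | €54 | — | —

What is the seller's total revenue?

Merging the schedules and taking the best 5: 118 (Pike-1), 107 (Pike-2), 95 (Pike-3), 93 (Verdant-1), 81 (Pike-4)
Next rejected bid: €73 (not a price — pay-as-bid).
Each winning unit pays its own bid.
Revenue = 118 + 107 + 95 + 93 + 81 = €494.

Total revenue: €494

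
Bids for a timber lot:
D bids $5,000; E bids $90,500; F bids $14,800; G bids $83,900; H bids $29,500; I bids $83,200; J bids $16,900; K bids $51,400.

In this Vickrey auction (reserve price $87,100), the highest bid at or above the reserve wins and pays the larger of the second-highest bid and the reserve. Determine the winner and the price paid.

Sorting bids: 90,500 (E) > 83,900 (G) > 83,200 (I) > 51,400 (K) > 29,500 (H) > 16,900 (J) > …
E has the top bid at or above the reserve ($90,500).
Second-highest bid $83,900 is below the reserve $87,100, so the reserve binds → payment $87,100.

E pays $87,100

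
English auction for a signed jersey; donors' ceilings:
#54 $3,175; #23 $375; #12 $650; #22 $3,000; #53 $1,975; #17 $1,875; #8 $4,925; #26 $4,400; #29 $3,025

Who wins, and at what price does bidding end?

#8 wins at $4,400

Limits in order: 4,925 (#8) > 4,400 (#26) > 3,175 (#54) > 3,025 (#29) > 3,000 (#22) > 1,975 (#53) > …
Once the price passes $4,400, only #8 is left; the hammer falls at #26's limit of $4,400.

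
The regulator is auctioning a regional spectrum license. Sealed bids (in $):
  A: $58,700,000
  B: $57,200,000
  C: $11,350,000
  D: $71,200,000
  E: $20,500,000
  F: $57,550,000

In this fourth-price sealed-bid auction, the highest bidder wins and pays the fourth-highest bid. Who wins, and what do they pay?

Bids in order: 71,200,000 (D) > 58,700,000 (A) > 57,550,000 (F) > 57,200,000 (B) > 20,500,000 (E) > 11,350,000 (C)
D wins; payment is bid #4 in the ranking = $57,200,000.

D pays $57,200,000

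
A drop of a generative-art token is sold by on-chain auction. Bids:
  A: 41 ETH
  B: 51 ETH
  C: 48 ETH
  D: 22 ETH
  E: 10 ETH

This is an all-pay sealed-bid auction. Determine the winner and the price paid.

B pays 51 ETH

Bids ranked: 51 (B) > 48 (C) > 41 (A) > 22 (D) > 10 (E)
B is highest and takes the item; every bidder forfeits their bid.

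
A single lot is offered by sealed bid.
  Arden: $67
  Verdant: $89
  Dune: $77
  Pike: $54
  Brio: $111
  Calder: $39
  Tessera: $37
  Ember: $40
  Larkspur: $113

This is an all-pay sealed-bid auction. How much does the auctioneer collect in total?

All-pay sealed-bid auction: the highest bidder wins the item, but every bidder pays their own bid.
Sorting bids: 113 (Larkspur) > 111 (Brio) > 89 (Verdant) > 77 (Dune) > 67 (Arden) > 54 (Pike) > …
Larkspur wins with the top bid; all bids are sunk regardless.
Every bidder forfeits their bid regardless of winning.
Revenue = 67 + 89 + 77 + 54 + 111 + 39 + 37 + 40 + 113 = $627.

Total revenue: $627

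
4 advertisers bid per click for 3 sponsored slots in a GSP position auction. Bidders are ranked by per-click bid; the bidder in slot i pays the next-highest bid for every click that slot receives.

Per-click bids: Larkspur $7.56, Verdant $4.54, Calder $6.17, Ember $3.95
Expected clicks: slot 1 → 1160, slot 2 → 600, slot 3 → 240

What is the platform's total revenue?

Per-click bids in order: $7.56 (Larkspur) > $6.17 (Calder) > $4.54 (Verdant) > $3.95 (Ember)
Slot 1: Larkspur pays $6.17 × 1160 = $7157.20
Slot 2: Calder pays $4.54 × 600 = $2724.00
Slot 3: Verdant pays $3.95 × 240 = $948.00
Total = $10829.20

Total revenue: $10829.20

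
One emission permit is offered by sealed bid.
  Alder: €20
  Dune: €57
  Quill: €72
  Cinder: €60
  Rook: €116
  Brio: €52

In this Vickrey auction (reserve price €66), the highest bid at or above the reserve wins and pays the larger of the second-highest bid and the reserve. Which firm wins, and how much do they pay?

Bids ranked: 116 (Rook) > 72 (Quill) > 60 (Cinder) > 57 (Dune) > 52 (Brio) > 20 (Alder)
Rook has the top bid at or above the reserve (€116).
Second-highest bid €72 exceeds the reserve €66 → payment €72.

Rook pays €72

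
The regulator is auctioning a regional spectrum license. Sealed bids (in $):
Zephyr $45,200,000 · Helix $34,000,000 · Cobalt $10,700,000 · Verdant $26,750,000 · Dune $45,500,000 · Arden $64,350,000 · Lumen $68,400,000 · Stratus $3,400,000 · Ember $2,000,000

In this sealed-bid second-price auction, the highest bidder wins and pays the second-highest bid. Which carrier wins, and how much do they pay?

Bids in order: 68,400,000 (Lumen) > 64,350,000 (Arden) > 45,500,000 (Dune) > 45,200,000 (Zephyr) > 34,000,000 (Helix) > 26,750,000 (Verdant) > …
Lumen wins with the highest bid; price is set by the runner-up at $64,350,000.

Lumen pays $64,350,000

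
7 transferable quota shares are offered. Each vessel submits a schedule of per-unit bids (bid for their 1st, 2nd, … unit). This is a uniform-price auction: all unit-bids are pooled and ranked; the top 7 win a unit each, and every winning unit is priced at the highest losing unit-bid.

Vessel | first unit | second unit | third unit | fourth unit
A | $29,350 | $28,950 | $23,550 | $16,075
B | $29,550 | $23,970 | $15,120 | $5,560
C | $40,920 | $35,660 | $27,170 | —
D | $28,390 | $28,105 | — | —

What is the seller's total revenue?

Total revenue: $190,190

All unit-bids, highest first — top 7: 40,920 (C-1), 35,660 (C-2), 29,550 (B-1), 29,350 (A-1), 28,950 (A-2), 28,390 (D-1), 28,105 (D-2)
First bid not allocated: $27,170.
Allocation: A 2, B 1, C 2, D 2. Every unit priced at $27,170.
Revenue = 7 × 27,170 = $190,190.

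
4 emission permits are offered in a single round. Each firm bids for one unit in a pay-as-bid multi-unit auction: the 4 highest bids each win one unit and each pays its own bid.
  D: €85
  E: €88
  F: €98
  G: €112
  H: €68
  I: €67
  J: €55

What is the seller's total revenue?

Total revenue: €383

Ordering the bids: 112 (G), 98 (F), 88 (E), 85 (D), 68 (H), 67 (I), …
Winners (4 units): G, F, E, D.
Total revenue = 112 + 98 + 88 + 85 = €383.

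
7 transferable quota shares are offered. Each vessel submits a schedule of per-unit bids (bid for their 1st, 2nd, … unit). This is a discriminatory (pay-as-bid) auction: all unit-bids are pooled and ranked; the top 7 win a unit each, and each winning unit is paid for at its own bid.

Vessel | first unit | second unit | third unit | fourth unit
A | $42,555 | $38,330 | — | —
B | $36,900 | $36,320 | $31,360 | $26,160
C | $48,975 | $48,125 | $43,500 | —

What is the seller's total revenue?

All unit-bids, highest first — top 7: 48,975 (C-1), 48,125 (C-2), 43,500 (C-3), 42,555 (A-1), 38,330 (A-2), 36,900 (B-1), 36,320 (B-2)
Next rejected bid: $31,360 (not a price — pay-as-bid).
Each winning unit pays its own bid.
Revenue = 48,975 + 48,125 + 43,500 + 42,555 + 38,330 + 36,900 + 36,320 = $294,705.

Total revenue: $294,705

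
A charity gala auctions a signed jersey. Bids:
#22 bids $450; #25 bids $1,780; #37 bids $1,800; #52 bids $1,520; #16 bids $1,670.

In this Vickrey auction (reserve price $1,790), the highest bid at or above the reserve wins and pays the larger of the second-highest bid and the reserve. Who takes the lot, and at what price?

Bids in order: 1,800 (#37) > 1,780 (#25) > 1,670 (#16) > 1,520 (#52) > 450 (#22)
Highest eligible bid: #37 at $1,800.
max(second-highest $1,780, reserve $1,790) = $1,790.

#37 pays $1,790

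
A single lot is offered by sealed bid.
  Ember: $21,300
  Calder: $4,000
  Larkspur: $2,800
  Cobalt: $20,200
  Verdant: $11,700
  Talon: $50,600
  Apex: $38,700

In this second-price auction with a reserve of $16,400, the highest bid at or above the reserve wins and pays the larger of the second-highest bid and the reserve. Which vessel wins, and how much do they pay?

Talon pays $38,700

Rule: the highest bid at or above the reserve wins and pays the larger of the second-highest bid and the reserve.
Bids ranked: 50,600 (Talon) > 38,700 (Apex) > 21,300 (Ember) > 20,200 (Cobalt) > 11,700 (Verdant) > 4,000 (Calder) > …
Highest eligible bid: Talon at $50,600.
Second-highest bid $38,700 exceeds the reserve $16,400 → payment $38,700.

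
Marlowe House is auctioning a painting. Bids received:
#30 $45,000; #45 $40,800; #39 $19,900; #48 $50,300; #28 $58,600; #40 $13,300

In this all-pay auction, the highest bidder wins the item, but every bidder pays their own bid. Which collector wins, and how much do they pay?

Bids ranked: 58,600 (#28) > 50,300 (#48) > 45,000 (#30) > 40,800 (#45) > 19,900 (#39) > 13,300 (#40)
#28 is highest and takes the item; every bidder forfeits their bid.

#28 pays $58,600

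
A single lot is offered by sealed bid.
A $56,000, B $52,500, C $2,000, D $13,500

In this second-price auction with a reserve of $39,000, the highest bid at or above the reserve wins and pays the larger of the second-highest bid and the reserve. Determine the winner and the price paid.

Bids in order: 56,000 (A) > 52,500 (B) > 13,500 (D) > 2,000 (C)
A has the top bid at or above the reserve ($56,000).
Second-highest bid $52,500 exceeds the reserve $39,000 → payment $52,500.

A pays $52,500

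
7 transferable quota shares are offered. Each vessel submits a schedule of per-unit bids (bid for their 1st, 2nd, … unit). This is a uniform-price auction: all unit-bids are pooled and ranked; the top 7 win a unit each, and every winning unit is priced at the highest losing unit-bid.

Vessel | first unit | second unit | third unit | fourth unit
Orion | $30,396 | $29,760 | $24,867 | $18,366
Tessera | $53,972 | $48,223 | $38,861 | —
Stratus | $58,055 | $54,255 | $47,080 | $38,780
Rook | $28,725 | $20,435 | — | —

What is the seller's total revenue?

Total revenue: $212,772

Merging the schedules and taking the best 7: 58,055 (Stratus-1), 54,255 (Stratus-2), 53,972 (Tessera-1), 48,223 (Tessera-2), 47,080 (Stratus-3), 38,861 (Tessera-3), 38,780 (Stratus-4)
Highest rejected unit-bid = $30,396.
Allocation: Stratus 4, Tessera 3. Every unit priced at $30,396.
Revenue = 7 × 30,396 = $212,772.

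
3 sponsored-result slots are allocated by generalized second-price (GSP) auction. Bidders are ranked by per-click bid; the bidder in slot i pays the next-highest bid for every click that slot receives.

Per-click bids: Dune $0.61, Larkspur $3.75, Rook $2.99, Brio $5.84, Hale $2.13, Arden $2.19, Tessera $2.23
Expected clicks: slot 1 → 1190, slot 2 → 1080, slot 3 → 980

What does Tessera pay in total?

Sorting advertisers: $5.84 (Brio) > $3.75 (Larkspur) > $2.99 (Rook) > $2.23 (Tessera) > …
Tessera ranks below slot 3 → no slot, pays nothing.

Tessera pays $0.00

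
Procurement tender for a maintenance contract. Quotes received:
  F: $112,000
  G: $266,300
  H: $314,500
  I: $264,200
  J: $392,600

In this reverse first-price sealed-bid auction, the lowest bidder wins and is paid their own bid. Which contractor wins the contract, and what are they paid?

Reverse first-price sealed-bid auction: the lowest bidder wins and is paid their own bid.
Bids ranked: 112,000 (F) < 264,200 (I) < 266,300 (G) < 314,500 (H) < 392,600 (J)
F has the lowest bid and is paid exactly that: $112,000.

F is paid $112,000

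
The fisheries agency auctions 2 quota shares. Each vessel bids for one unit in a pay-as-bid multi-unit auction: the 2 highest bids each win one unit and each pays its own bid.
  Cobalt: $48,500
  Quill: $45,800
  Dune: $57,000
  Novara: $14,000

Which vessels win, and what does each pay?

Ordering the bids: 57,000 (Dune), 48,500 (Cobalt), 45,800 (Quill), 14,000 (Novara)
The 2 highest are Dune, Cobalt.
Each winner pays its own bid: Dune $57,000, Cobalt $48,500.

Dune $57,000, Cobalt $48,500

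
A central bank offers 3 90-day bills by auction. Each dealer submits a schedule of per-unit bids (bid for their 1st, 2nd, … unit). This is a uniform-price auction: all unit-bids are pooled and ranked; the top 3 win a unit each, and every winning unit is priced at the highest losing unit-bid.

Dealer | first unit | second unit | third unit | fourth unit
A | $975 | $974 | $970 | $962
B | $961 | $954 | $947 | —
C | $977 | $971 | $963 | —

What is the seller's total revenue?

Total revenue: $2,913

Pooled unit-bids ranked (top 3): 977 (C-1), 975 (A-1), 974 (A-2)
The (k+1)-th unit-bid is $971.
Allocation: A 2, C 1. Every unit priced at $971.
Revenue = 3 × 971 = $2,913.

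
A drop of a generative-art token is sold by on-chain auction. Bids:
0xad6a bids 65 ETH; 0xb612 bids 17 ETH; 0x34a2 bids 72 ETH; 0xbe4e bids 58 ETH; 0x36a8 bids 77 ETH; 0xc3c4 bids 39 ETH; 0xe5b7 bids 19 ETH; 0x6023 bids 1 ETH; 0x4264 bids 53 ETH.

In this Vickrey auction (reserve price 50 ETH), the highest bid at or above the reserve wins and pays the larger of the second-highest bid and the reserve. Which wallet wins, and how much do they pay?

Sorting bids: 77 (0x36a8) > 72 (0x34a2) > 65 (0xad6a) > 58 (0xbe4e) > 53 (0x4264) > 39 (0xc3c4) > …
Highest eligible bid: 0x36a8 at 77 ETH.
max(second-highest 72 ETH, reserve 50 ETH) = 72 ETH; the reserve does not bind.

0x36a8 pays 72 ETH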